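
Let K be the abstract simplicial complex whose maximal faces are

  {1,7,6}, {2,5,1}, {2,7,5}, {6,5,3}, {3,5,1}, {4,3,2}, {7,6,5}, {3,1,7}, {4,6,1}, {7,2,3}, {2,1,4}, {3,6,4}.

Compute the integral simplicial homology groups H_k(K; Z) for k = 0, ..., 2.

H_0 = Z,  H_1 = Z/2,  H_2 = 0.

We work with the vertex ordering 1 < 2 < 3 < 4 < 5 < 6 < 7. The simplices of K, each written with vertices in increasing order, are:

  0-simplices (7): [1], [2], [3], [4], [5], [6], [7]
  1-simplices (18): [1,2], [1,3], [1,4], [1,5], [1,6], [1,7], [2,3], [2,4], [2,5], [2,7], [3,4], [3,5], [3,6], [3,7], [4,6], [5,6], [5,7], [6,7]
  2-simplices (12): [1,2,4], [1,2,5], [1,3,5], [1,3,7], [1,4,6], [1,6,7], [2,3,4], [2,3,7], [2,5,7], [3,4,6], [3,5,6], [5,6,7]

Hence C_0 ≅ Z^7, C_1 ≅ Z^18, C_2 ≅ Z^12.

The boundary map ∂_1: C_1 → C_0 is given by ∂[p,q] = [q] − [p]. For instance
  ∂[1,5] = [5] − [1].
The 7×18 boundary matrix has rank 6 and Smith normal form diag(1,1,1,1,1,1).

∂_2: C_2 → C_1 sends each 2-simplex [p,q,r] to [q,r] − [p,r] + [p,q]. For instance
  ∂[1,6,7] = [6,7] − [1,7] + [1,6],
  ∂[3,4,6] = [4,6] − [3,6] + [3,4].
As a 18×12 matrix over Z this has rank 12, with invariant factors (1,1,1,1,1,1,1,1,1,1,1,2).

Reading off H_k = ker ∂_k / im ∂_{k+1}:

  H_0: rank C_0 − rank ∂_1 = 7 − 6 = 1, and the invariant factors of ∂_1 are all 1, so H_0 ≅ Z.
  H_1: rank ker ∂_1 − rank ∂_2 = (18 − 6) − 12 = 0, and ∂_2 has invariant factor 2 > 1, so H_1 ≅ Z/2.
  H_2: rank ker ∂_2 − rank ∂_3 = (12 − 12) − 0 = 0, and there is no ∂_3, so H_2 ≅ 0.

(K is a triangulation of the real projective plane RP^2.)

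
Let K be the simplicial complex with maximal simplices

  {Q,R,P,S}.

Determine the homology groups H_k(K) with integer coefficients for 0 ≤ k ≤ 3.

Fix the vertex order P < Q < R < S and write every simplex with vertices in increasing order. Then dim K = 3 and the simplices of K are:

  0-simplices (4): P, Q, R, S
  1-simplices (6): PQ, PR, PS, QR, QS, RS
  2-simplices (4): PQR, PQS, PRS, QRS
  3-simplices (1): PQRS

giving chain groups C_0 ≅ Z^4, C_1 ≅ Z^6, C_2 ≅ Z^4, C_3 ≅ Z^1.

The boundary map ∂_1: C_1 → C_0 is given by ∂[p,q] = [q] − [p].
This gives a 4×6 integer matrix of rank 3; reducing to Smith normal form yields diagonal entries (1,1,1).

∂_2: C_2 → C_1 sends each 2-simplex [p,q,r] to [q,r] − [p,r] + [p,q]. For instance
  ∂PQR = QR − PR + PQ,
  ∂PQS = QS − PS + PQ.
This gives a 6×4 integer matrix of rank 3; reducing to Smith normal form yields diagonal entries (1,1,1).

∂_3: C_3 → C_2 sends each 3-simplex σ to the alternating sum Σ_i (−1)^i (σ with its i-th vertex removed). For instance
  ∂PQRS = QRS − PRS + PQS − PQR.
The resulting 4×1 matrix has rank 1, and its Smith normal form has invariant factors (1).

Reading off H_k = ker ∂_k / im ∂_{k+1}:

  H_0: rank C_0 − rank ∂_1 = 4 − 3 = 1, and the invariant factors of ∂_1 are all 1, so H_0 ≅ Z.
  H_1: rank ker ∂_1 − rank ∂_2 = (6 − 3) − 3 = 0, and the invariant factors of ∂_2 are all 1, so H_1 ≅ 0.
  H_2: rank ker ∂_2 − rank ∂_3 = (4 − 3) − 1 = 0, and the invariant factors of ∂_3 are all 1, so H_2 ≅ 0.
  H_3: rank ker ∂_3 − rank ∂_4 = (1 − 1) − 0 = 0, and there is no ∂_4, so H_3 ≅ 0.

(K is a triangulation of the 3-simplex.)

H_0 = Z,  H_1 = 0,  H_2 = 0,  H_3 = 0.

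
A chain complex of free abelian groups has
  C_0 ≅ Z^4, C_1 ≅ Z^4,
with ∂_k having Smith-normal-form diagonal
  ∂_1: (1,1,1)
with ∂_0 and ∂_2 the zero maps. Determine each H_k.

H_0: b_0 = 4 − 0 − 3 = 1; torsion from ∂_1 factors > 1: none. So H_0 ≅ Z.
H_1: b_1 = 4 − 3 − 0 = 1; torsion from ∂_2 factors > 1: none. So H_1 ≅ Z.

H_0 ≅ Z,  H_1 ≅ Z.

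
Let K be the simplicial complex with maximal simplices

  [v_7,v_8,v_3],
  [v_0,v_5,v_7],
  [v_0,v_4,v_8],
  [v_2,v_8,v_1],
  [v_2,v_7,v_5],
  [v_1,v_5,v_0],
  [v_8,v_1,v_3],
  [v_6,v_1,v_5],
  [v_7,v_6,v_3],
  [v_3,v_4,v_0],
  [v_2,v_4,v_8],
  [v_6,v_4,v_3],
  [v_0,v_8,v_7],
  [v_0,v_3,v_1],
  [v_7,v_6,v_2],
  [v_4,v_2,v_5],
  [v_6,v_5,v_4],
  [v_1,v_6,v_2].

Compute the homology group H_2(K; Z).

K has 9 vertices, 27 edges, 18 triangles.
rank ∂_2 = 18, rank ∂_3 = 0 ⇒ b_2 = 18 − 18 − 0 = 0. So H_2 = 0.

H_2 ≅ 0.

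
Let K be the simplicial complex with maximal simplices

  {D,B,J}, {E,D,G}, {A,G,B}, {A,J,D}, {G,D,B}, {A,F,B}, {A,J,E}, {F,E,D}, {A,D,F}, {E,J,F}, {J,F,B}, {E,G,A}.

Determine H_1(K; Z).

H_1 = Z/2.

K has 7 vertices, 18 edges, 12 triangles.
rank ∂_1 = 6, rank ∂_2 = 12 ⇒ b_1 = 18 − 6 − 12 = 0; ∂_2 has invariant factor(s) [2] giving torsion. So H_1 ≅ Z/2.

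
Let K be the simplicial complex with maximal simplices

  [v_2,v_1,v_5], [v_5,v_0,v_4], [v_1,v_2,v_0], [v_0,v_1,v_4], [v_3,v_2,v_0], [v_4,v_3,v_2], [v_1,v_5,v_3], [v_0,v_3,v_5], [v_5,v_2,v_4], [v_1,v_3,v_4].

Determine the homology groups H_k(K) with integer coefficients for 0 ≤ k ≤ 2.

H_0 ≅ Z,  H_1 ≅ Z/2,  H_2 = 0.

Take the total order v_0 < v_1 < v_2 < v_3 < v_4 < v_5 on the vertex set. Then K (dimension 2) consists of the simplices:

  0-simplices (6): [v_0], [v_1], [v_2], [v_3], [v_4], [v_5]
  1-simplices (15): (15 of them)
  2-simplices (10): [v_0,v_1,v_2], [v_0,v_1,v_4], [v_0,v_2,v_3], [v_0,v_3,v_5], [v_0,v_4,v_5], [v_1,v_2,v_5], [v_1,v_3,v_4], [v_1,v_3,v_5], [v_2,v_3,v_4], [v_2,v_4,v_5]

giving chain groups C_0 ≅ Z^6, C_1 ≅ Z^15, C_2 ≅ Z^10.

Boundary ∂_1: C_1 → C_0 sends each edge [p,q] (with p < q) to q − p.
The resulting 6×15 matrix has rank 5, and its Smith normal form has invariant factors (1,1,1,1,1).

Boundary ∂_2: C_2 → C_1 sends each 2-simplex [p,q,r] to [q,r] − [p,r] + [p,q]. For instance
  ∂[v_0,v_1,v_2] = [v_1,v_2] − [v_0,v_2] + [v_0,v_1],
  ∂[v_0,v_4,v_5] = [v_4,v_5] − [v_0,v_5] + [v_0,v_4].
The 15×10 boundary matrix has rank 10 and Smith normal form diag(1,1,1,1,1,1,1,1,1,2).

Computing H_k = (kernel of ∂_k) / (image of ∂_{k+1}):

  H_0: rank C_0 − rank ∂_1 = 6 − 5 = 1, and the invariant factors of ∂_1 are all 1, so H_0 = Z.
  H_1: rank ker ∂_1 − rank ∂_2 = (15 − 5) − 10 = 0, and ∂_2 has invariant factor 2 > 1, so H_1 = Z/2.
  H_2: rank ker ∂_2 − rank ∂_3 = (10 − 10) − 0 = 0, and there is no ∂_3, so H_2 = 0.

As a check, the Euler characteristic is 6 − 15 + 10 = 1, which agrees with 1 − 0 + 0 = 1.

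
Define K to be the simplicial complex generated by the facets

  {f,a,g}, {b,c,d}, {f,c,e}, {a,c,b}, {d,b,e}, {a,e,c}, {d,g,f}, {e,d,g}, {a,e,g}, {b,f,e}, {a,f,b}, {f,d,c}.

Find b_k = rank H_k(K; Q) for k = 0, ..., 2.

K has 7 vertices, 18 edges, 12 triangles.
rank ∂_0 = 0, rank ∂_1 = 6 ⇒ b_0 = 7 − 0 − 6 = 1; all invariant factors of ∂_1 are 1 so no torsion. So H_0 = Z.
rank ∂_1 = 6, rank ∂_2 = 12 ⇒ b_1 = 18 − 6 − 12 = 0; ∂_2 has invariant factor(s) [2] giving torsion. So H_1 = Z/2Z.
rank ∂_2 = 12, rank ∂_3 = 0 ⇒ b_2 = 12 − 12 − 0 = 0. So H_2 = 0.

b_0 = 1, b_1 = 0, b_2 = 0.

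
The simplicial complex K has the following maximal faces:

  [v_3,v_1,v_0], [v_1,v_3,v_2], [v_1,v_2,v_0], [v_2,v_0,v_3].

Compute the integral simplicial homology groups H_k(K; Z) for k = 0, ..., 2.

H_0 = Z,  H_1 = 0,  H_2 = Z.

Fix the vertex order v_0 < v_1 < v_2 < v_3 and write every simplex with vertices in increasing order. Then dim K = 2 and the simplices of K are:

  0-simplices (4): [v_0], [v_1], [v_2], [v_3]
  1-simplices (6): [v_0,v_1], [v_0,v_2], [v_0,v_3], [v_1,v_2], [v_1,v_3], [v_2,v_3]
  2-simplices (4): [v_0,v_1,v_2], [v_0,v_1,v_3], [v_0,v_2,v_3], [v_1,v_2,v_3]

giving chain groups C_0 ≅ Z^4, C_1 ≅ Z^6, C_2 ≅ Z^4.

Boundary ∂_1: C_1 → C_0 maps an edge to its endpoints' difference, ∂[p,q] = q − p.
As a 4×6 matrix over Z this has rank 3, with invariant factors (1,1,1).

Boundary ∂_2: C_2 → C_1 maps a triangle to the signed sum of its edges. For instance
  ∂[v_0,v_2,v_3] = [v_2,v_3] − [v_0,v_3] + [v_0,v_2],
  ∂[v_0,v_1,v_2] = [v_1,v_2] − [v_0,v_2] + [v_0,v_1].
The 6×4 boundary matrix has rank 3 and Smith normal form diag(1,1,1).

From H_k ≅ ker(∂_k) / im(∂_{k+1}) we obtain:

  H_0: rank C_0 − rank ∂_1 = 4 − 3 = 1, and the invariant factors of ∂_1 are all 1, so H_0 ≅ Z.
  H_1: rank ker ∂_1 − rank ∂_2 = (6 − 3) − 3 = 0, and the invariant factors of ∂_2 are all 1, so H_1 ≅ 0.
  H_2: rank ker ∂_2 − rank ∂_3 = (4 − 3) − 0 = 1, and there is no ∂_3, so H_2 ≅ Z.

(K is a triangulation of the 2-sphere S^2.)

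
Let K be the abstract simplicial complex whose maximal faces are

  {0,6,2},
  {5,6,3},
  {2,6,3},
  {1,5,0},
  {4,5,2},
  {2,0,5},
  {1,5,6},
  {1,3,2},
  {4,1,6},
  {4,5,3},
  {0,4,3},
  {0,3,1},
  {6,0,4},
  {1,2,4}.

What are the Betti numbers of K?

Fix the vertex order 0 < 1 < 2 < 3 < 4 < 5 < 6 and write every simplex with vertices in increasing order. Then dim K = 2 and the simplices of K are:

  0-simplices (7): [0], [1], [2], [3], [4], [5], [6]
  1-simplices (21): [0,1], [0,2], [0,3], [0,4], [0,5], [0,6], [1,2], [1,3], [1,4], [1,5], [1,6], [2,3], [2,4], [2,5], [2,6], [3,4], [3,5], [3,6], [4,5], [4,6], [5,6]
  2-simplices (14): [0,1,3], [0,1,5], [0,2,5], [0,2,6], [0,3,4], [0,4,6], [1,2,3], [1,2,4], [1,4,6], [1,5,6], [2,3,6], [2,4,5], [3,4,5], [3,5,6]

giving chain groups C_0 ≅ Z^7, C_1 ≅ Z^21, C_2 ≅ Z^14.

The boundary map ∂_1: C_1 → C_0 maps an edge to its endpoints' difference, ∂[p,q] = q − p. For instance
  ∂[1,6] = [6] − [1].
This gives a 7×21 integer matrix of rank 6; reducing to Smith normal form yields diagonal entries (1,1,1,1,1,1).

The boundary map ∂_2: C_2 → C_1 sends each 2-simplex [p,q,r] to [q,r] − [p,r] + [p,q]. For instance
  ∂[0,2,5] = [2,5] − [0,5] + [0,2],
  ∂[0,4,6] = [4,6] − [0,6] + [0,4].
The 21×14 boundary matrix has rank 13 and Smith normal form diag(1,1,1,1,1,1,1,1,1,1,1,1,1).

From H_k ≅ ker(∂_k) / im(∂_{k+1}) we obtain:

  H_0: rank C_0 − rank ∂_1 = 7 − 6 = 1, and the invariant factors of ∂_1 are all 1, so H_0 ≅ Z.
  H_1: rank ker ∂_1 − rank ∂_2 = (21 − 6) − 13 = 2, and the invariant factors of ∂_2 are all 1, so H_1 ≅ Z^2.
  H_2: rank ker ∂_2 − rank ∂_3 = (14 − 13) − 0 = 1, and there is no ∂_3, so H_2 ≅ Z.

Hence the Betti numbers are b_0 = 1, b_1 = 2, b_2 = 1.

b_0 = 1, b_1 = 2, b_2 = 1.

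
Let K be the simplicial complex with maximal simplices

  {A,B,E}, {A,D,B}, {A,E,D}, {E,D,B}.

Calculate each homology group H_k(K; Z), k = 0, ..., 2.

H_0 = Z,  H_1 = 0,  H_2 = Z.

Fix the vertex order A < B < D < E and write every simplex with vertices in increasing order. Then dim K = 2 and the simplices of K are:

  0-simplices (4): A, B, D, E
  1-simplices (6): AB, AD, AE, BD, BE, DE
  2-simplices (4): ABD, ABE, ADE, BDE

so the chain groups are C_0 ≅ Z^4, C_1 ≅ Z^6, C_2 ≅ Z^4.

∂_1: C_1 → C_0 is given by ∂[p,q] = [q] − [p]. For instance
  ∂AB = B − A.
The resulting 4×6 matrix has rank 3, and its Smith normal form has invariant factors (1,1,1).

Boundary ∂_2: C_2 → C_1 sends each 2-simplex [p,q,r] to [q,r] − [p,r] + [p,q]. For instance
  ∂ADE = DE − AE + AD,
  ∂ABE = BE − AE + AB.
As a 6×4 matrix over Z this has rank 3, with invariant factors (1,1,1).

Computing H_k = (kernel of ∂_k) / (image of ∂_{k+1}):

  H_0: rank C_0 − rank ∂_1 = 4 − 3 = 1, and the invariant factors of ∂_1 are all 1, so H_0 = Z.
  H_1: rank ker ∂_1 − rank ∂_2 = (6 − 3) − 3 = 0, and the invariant factors of ∂_2 are all 1, so H_1 = 0.
  H_2: rank ker ∂_2 − rank ∂_3 = (4 − 3) − 0 = 1, and there is no ∂_3, so H_2 = Z.

As a check, the Euler characteristic is 4 − 6 + 4 = 2, which agrees with 1 − 0 + 1 = 2.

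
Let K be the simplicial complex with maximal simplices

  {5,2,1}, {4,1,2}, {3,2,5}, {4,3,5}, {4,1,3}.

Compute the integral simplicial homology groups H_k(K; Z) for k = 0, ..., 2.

We work with the vertex ordering 1 < 2 < 3 < 4 < 5. The simplices of K, each written with vertices in increasing order, are:

  0-simplices (5): [1], [2], [3], [4], [5]
  1-simplices (10): [1,2], [1,3], [1,4], [1,5], [2,3], [2,4], [2,5], [3,4], [3,5], [4,5]
  2-simplices (5): [1,2,4], [1,2,5], [1,3,4], [2,3,5], [3,4,5]

Hence C_0 ≅ Z^5, C_1 ≅ Z^10, C_2 ≅ Z^5.

∂_1: C_1 → C_0 is given by ∂[p,q] = [q] − [p]. For instance
  ∂[1,2] = [2] − [1].
This gives a 5×10 integer matrix of rank 4; reducing to Smith normal form yields diagonal entries (1,1,1,1).

∂_2: C_2 → C_1 maps a triangle to the signed sum of its edges. For instance
  ∂[1,3,4] = [3,4] − [1,4] + [1,3],
  ∂[2,3,5] = [3,5] − [2,5] + [2,3].
As a 10×5 matrix over Z this has rank 5, with invariant factors (1,1,1,1,1).

Reading off H_k = ker ∂_k / im ∂_{k+1}:

  H_0: rank C_0 − rank ∂_1 = 5 − 4 = 1, and the invariant factors of ∂_1 are all 1, so H_0 ≅ Z.
  H_1: rank ker ∂_1 − rank ∂_2 = (10 − 4) − 5 = 1, and the invariant factors of ∂_2 are all 1, so H_1 ≅ Z.
  H_2: rank ker ∂_2 − rank ∂_3 = (5 − 5) − 0 = 0, and there is no ∂_3, so H_2 ≅ 0.

H_0 ≅ Z,  H_1 ≅ Z,  H_2 = 0.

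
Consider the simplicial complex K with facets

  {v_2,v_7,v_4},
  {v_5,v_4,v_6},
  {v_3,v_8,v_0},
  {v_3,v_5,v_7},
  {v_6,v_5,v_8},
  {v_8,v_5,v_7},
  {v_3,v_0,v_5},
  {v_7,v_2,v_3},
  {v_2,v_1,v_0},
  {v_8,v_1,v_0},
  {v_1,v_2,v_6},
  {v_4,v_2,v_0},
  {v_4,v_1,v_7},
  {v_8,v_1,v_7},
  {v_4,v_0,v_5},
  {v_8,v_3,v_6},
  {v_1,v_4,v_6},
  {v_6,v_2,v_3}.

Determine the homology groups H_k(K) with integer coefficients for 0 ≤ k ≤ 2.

Take the total order v_0 < v_1 < v_2 < v_3 < v_4 < v_5 < v_6 < v_7 < v_8 on the vertex set. Then K (dimension 2) consists of the simplices:

  0-simplices (9): [v_0], [v_1], [v_2], [v_3], [v_4], [v_5], [v_6], [v_7], [v_8]
  1-simplices (27): (27 of them)
  2-simplices (18): (18 of them)

Hence C_0 ≅ Z^9, C_1 ≅ Z^27, C_2 ≅ Z^18.

Boundary ∂_1: C_1 → C_0 maps an edge to its endpoints' difference, ∂[p,q] = q − p.
This gives a 9×27 integer matrix of rank 8; reducing to Smith normal form yields diagonal entries (1,1,1,1,1,1,1,1).

∂_2: C_2 → C_1 sends each 2-simplex [p,q,r] to [q,r] − [p,r] + [p,q]. For instance
  ∂[v_1,v_7,v_8] = [v_7,v_8] − [v_1,v_8] + [v_1,v_7],
  ∂[v_1,v_4,v_7] = [v_4,v_7] − [v_1,v_7] + [v_1,v_4].
The 27×18 boundary matrix has rank 18 and Smith normal form diag(1,1,1,1,1,1,1,1,1,1,1,1,1,1,1,1,1,2).

Computing H_k = (kernel of ∂_k) / (image of ∂_{k+1}):

  H_0: rank C_0 − rank ∂_1 = 9 − 8 = 1, and the invariant factors of ∂_1 are all 1, so H_0 = Z.
  H_1: rank ker ∂_1 − rank ∂_2 = (27 − 8) − 18 = 1, and ∂_2 has invariant factor 2 > 1, so H_1 = Z ⊕ Z_2.
  H_2: rank ker ∂_2 − rank ∂_3 = (18 − 18) − 0 = 0, and there is no ∂_3, so H_2 = 0.

As a check, the Euler characteristic is 9 − 27 + 18 = 0, which agrees with 1 − 1 + 0 = 0.
(K is a triangulation of the Klein bottle.)

H_0 = Z,  H_1 = Z ⊕ Z_2,  H_2 = 0.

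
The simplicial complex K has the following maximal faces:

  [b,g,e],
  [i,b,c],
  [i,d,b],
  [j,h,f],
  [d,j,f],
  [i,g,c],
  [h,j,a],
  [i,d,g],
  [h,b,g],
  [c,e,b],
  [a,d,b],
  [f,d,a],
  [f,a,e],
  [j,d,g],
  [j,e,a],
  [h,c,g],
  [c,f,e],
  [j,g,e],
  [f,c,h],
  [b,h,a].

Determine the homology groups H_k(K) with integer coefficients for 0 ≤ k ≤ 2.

We work with the vertex ordering a < b < c < d < e < f < g < h < i < j. The simplices of K, each written with vertices in increasing order, are:

  0-simplices (10): a, b, c, d, e, f, g, h, i, j
  1-simplices (30): ab, ad, ae, af, ah, aj, bc, bd, be, bg, bh, bi, ce, cf, cg, ch, ci, df, dg, di, dj, ef, eg, ej, fh, fj, gh, gi, gj, hj
  2-simplices (20): abd, abh, adf, aef, aej, ahj, bce, bci, bdi, beg, bgh, cef, cfh, cgh, cgi, dfj, dgi, dgj, egj, fhj

so the chain groups are C_0 ≅ Z^10, C_1 ≅ Z^30, C_2 ≅ Z^20.

The boundary map ∂_1: C_1 → C_0 is given by ∂[p,q] = [q] − [p]. For instance
  ∂cf = f − c.
The 10×30 boundary matrix has rank 9 and Smith normal form diag(1,1,1,1,1,1,1,1,1).

∂_2: C_2 → C_1 acts by ∂[p,q,r] = [q,r] − [p,r] + [p,q]. For instance
  ∂cef = ef − cf + ce,
  ∂bgh = gh − bh + bg.
The resulting 30×20 matrix has rank 20, and its Smith normal form has invariant factors (1,1,1,1,1,1,1,1,1,1,1,1,1,1,1,1,1,1,1,2).

Now H_k = ker ∂_k / im ∂_{k+1}, so:

  H_0: rank C_0 − rank ∂_1 = 10 − 9 = 1, and the invariant factors of ∂_1 are all 1, so H_0 = Z.
  H_1: rank ker ∂_1 − rank ∂_2 = (30 − 9) − 20 = 1, and ∂_2 has invariant factor 2 > 1, so H_1 = Z ⊕ Z/2Z.
  H_2: rank ker ∂_2 − rank ∂_3 = (20 − 20) − 0 = 0, and there is no ∂_3, so H_2 = 0.

As a check, the Euler characteristic is 10 − 30 + 20 = 0, which agrees with 1 − 1 + 0 = 0.

H_0 ≅ Z,  H_1 ≅ Z ⊕ Z/2Z,  H_2 = 0.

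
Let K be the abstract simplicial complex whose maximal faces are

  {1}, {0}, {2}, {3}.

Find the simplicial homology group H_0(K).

H_0 = Z^4.

Fix the vertex order 0 < 1 < 2 < 3 and write every simplex with vertices in increasing order. Then dim K = 0 and the simplices of K are:

  0-simplices (4): [0], [1], [2], [3]

so the chain groups are C_0 ≅ Z^4.

Reading off H_k = ker ∂_k / im ∂_{k+1}:

  H_0: rank C_0 − rank ∂_1 = 4 − 0 = 4, and there is no ∂_1, so H_0 ≅ Z^4.

(K is a triangulation of a set of 4 points.)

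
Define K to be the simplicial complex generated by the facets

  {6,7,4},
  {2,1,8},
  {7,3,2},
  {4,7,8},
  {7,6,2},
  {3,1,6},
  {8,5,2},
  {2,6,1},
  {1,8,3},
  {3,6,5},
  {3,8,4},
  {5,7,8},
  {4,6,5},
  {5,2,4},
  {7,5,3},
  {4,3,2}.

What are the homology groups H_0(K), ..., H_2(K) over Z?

K has 8 vertices, 24 edges, 16 triangles.
rank ∂_0 = 0, rank ∂_1 = 7 ⇒ b_0 = 8 − 0 − 7 = 1; all invariant factors of ∂_1 are 1 so no torsion. So H_0 = Z.
rank ∂_1 = 7, rank ∂_2 = 15 ⇒ b_1 = 24 − 7 − 15 = 2; all invariant factors of ∂_2 are 1 so no torsion. So H_1 = Z^2.
rank ∂_2 = 15, rank ∂_3 = 0 ⇒ b_2 = 16 − 15 − 0 = 1. So H_2 = Z.

H_0 = Z,  H_1 = Z^2,  H_2 = Z.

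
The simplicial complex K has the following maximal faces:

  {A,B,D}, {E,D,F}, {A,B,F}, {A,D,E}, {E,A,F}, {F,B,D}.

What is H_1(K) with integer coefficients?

We work with the vertex ordering A < B < D < E < F. The simplices of K, each written with vertices in increasing order, are:

  0-simplices (5): A, B, D, E, F
  1-simplices (9): AB, AD, AE, AF, BD, BF, DE, DF, EF
  2-simplices (6): ABD, ABF, ADE, AEF, BDF, DEF

Hence C_0 ≅ Z^5, C_1 ≅ Z^9, C_2 ≅ Z^6.

Boundary ∂_1: C_1 → C_0 sends each edge [p,q] (with p < q) to q − p. For instance
  ∂AF = F − A.
The 5×9 boundary matrix has rank 4 and Smith normal form diag(1,1,1,1).

Boundary ∂_2: C_2 → C_1 sends each 2-simplex [p,q,r] to [q,r] − [p,r] + [p,q]. For instance
  ∂AEF = EF − AF + AE,
  ∂BDF = DF − BF + BD.
The 9×6 boundary matrix has rank 5 and Smith normal form diag(1,1,1,1,1).

From H_k ≅ ker(∂_k) / im(∂_{k+1}) we obtain:

  H_1: rank ker ∂_1 − rank ∂_2 = (9 − 4) − 5 = 0, and the invariant factors of ∂_2 are all 1, so H_1 ≅ 0.

H_1 = 0.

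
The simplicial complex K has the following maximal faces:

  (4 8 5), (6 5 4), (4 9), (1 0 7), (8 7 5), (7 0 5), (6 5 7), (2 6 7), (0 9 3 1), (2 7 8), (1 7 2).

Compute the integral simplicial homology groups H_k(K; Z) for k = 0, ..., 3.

H_0 = Z,  H_1 = Z,  H_2 = 0,  H_3 = 0.

Take the total order 0 < 1 < 2 < 3 < 4 < 5 < 6 < 7 < 8 < 9 on the vertex set. Then K (dimension 3) consists of the simplices:

  0-simplices (10): [0], [1], [2], [3], [4], [5], [6], [7], [8], [9]
  1-simplices (22): [0,1], [0,3], [0,5], [0,7], [0,9], [1,2], [1,3], [1,7], [1,9], [2,6], [2,7], [2,8], [3,9], [4,5], [4,6], [4,8], [4,9], [5,6], [5,7], [5,8], [6,7], [7,8]
  2-simplices (13): [0,1,3], [0,1,7], [0,1,9], [0,3,9], [0,5,7], [1,2,7], [1,3,9], [2,6,7], [2,7,8], [4,5,6], [4,5,8], [5,6,7], [5,7,8]
  3-simplices (1): [0,1,3,9]

Hence C_0 ≅ Z^10, C_1 ≅ Z^22, C_2 ≅ Z^13, C_3 ≅ Z^1.

∂_1: C_1 → C_0 maps an edge to its endpoints' difference, ∂[p,q] = q − p. For instance
  ∂[0,7] = [7] − [0].
The 10×22 boundary matrix has rank 9 and Smith normal form diag(1,1,1,1,1,1,1,1,1).

Boundary ∂_2: C_2 → C_1 sends each 2-simplex [p,q,r] to [q,r] − [p,r] + [p,q]. For instance
  ∂[0,1,7] = [1,7] − [0,7] + [0,1],
  ∂[2,6,7] = [6,7] − [2,7] + [2,6].
This gives a 22×13 integer matrix of rank 12; reducing to Smith normal form yields diagonal entries (1,1,1,1,1,1,1,1,1,1,1,1).

The boundary map ∂_3: C_3 → C_2 sends each 3-simplex σ to the alternating sum Σ_i (−1)^i (σ with its i-th vertex removed). For instance
  ∂[0,1,3,9] = [1,3,9] − [0,3,9] + [0,1,9] − [0,1,3].
The 13×1 boundary matrix has rank 1 and Smith normal form diag(1).

Reading off H_k = ker ∂_k / im ∂_{k+1}:

  H_0: rank C_0 − rank ∂_1 = 10 − 9 = 1, and the invariant factors of ∂_1 are all 1, so H_0 = Z.
  H_1: rank ker ∂_1 − rank ∂_2 = (22 − 9) − 12 = 1, and the invariant factors of ∂_2 are all 1, so H_1 = Z.
  H_2: rank ker ∂_2 − rank ∂_3 = (13 − 12) − 1 = 0, and the invariant factors of ∂_3 are all 1, so H_2 = 0.
  H_3: rank ker ∂_3 − rank ∂_4 = (1 − 1) − 0 = 0, and there is no ∂_4, so H_3 = 0.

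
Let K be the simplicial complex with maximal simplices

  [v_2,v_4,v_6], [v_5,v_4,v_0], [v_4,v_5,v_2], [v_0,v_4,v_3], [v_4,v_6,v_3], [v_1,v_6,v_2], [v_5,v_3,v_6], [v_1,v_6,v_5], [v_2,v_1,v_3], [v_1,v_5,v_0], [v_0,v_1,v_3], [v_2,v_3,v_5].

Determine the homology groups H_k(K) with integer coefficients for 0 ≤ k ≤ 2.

H_0 ≅ Z,  H_1 ≅ Z/2Z,  H_2 = 0.

We work with the vertex ordering v_0 < v_1 < v_2 < v_3 < v_4 < v_5 < v_6. The simplices of K, each written with vertices in increasing order, are:

  0-simplices (7): [v_0], [v_1], [v_2], [v_3], [v_4], [v_5], [v_6]
  1-simplices (18): (18 of them)
  2-simplices (12): (12 of them)

giving chain groups C_0 ≅ Z^7, C_1 ≅ Z^18, C_2 ≅ Z^12.

∂_1: C_1 → C_0 is given by ∂[p,q] = [q] − [p]. For instance
  ∂[v_1,v_3] = [v_3] − [v_1].
This gives a 7×18 integer matrix of rank 6; reducing to Smith normal form yields diagonal entries (1,1,1,1,1,1).

The boundary map ∂_2: C_2 → C_1 maps a triangle to the signed sum of its edges. For instance
  ∂[v_2,v_4,v_5] = [v_4,v_5] − [v_2,v_5] + [v_2,v_4],
  ∂[v_1,v_2,v_6] = [v_2,v_6] − [v_1,v_6] + [v_1,v_2].
The 18×12 boundary matrix has rank 12 and Smith normal form diag(1,1,1,1,1,1,1,1,1,1,1,2).

Now H_k = ker ∂_k / im ∂_{k+1}, so:

  H_0: rank C_0 − rank ∂_1 = 7 − 6 = 1, and the invariant factors of ∂_1 are all 1, so H_0 = Z.
  H_1: rank ker ∂_1 − rank ∂_2 = (18 − 6) − 12 = 0, and ∂_2 has invariant factor 2 > 1, so H_1 = Z/2Z.
  H_2: rank ker ∂_2 − rank ∂_3 = (12 − 12) − 0 = 0, and there is no ∂_3, so H_2 = 0.

As a check, the Euler characteristic is 7 − 18 + 12 = 1, which agrees with 1 − 0 + 0 = 1.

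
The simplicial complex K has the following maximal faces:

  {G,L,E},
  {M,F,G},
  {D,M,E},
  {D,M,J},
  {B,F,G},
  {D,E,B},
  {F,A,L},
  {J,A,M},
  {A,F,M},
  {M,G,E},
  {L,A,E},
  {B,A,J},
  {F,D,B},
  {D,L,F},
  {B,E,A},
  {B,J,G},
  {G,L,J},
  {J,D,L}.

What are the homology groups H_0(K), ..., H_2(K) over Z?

H_0 ≅ Z,  H_1 ≅ Z^2,  H_2 ≅ Z.

K has 9 vertices, 27 edges, 18 triangles.
rank ∂_0 = 0, rank ∂_1 = 8 ⇒ b_0 = 9 − 0 − 8 = 1; all invariant factors of ∂_1 are 1 so no torsion. So H_0 ≅ Z.
rank ∂_1 = 8, rank ∂_2 = 17 ⇒ b_1 = 27 − 8 − 17 = 2; all invariant factors of ∂_2 are 1 so no torsion. So H_1 ≅ Z^2.
rank ∂_2 = 17, rank ∂_3 = 0 ⇒ b_2 = 18 − 17 − 0 = 1. So H_2 ≅ Z.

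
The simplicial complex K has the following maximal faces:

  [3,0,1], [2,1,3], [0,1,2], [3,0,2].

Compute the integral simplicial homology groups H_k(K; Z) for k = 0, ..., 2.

H_0 = Z,  H_1 = 0,  H_2 = Z.

Fix the vertex order 0 < 1 < 2 < 3 and write every simplex with vertices in increasing order. Then dim K = 2 and the simplices of K are:

  0-simplices (4): [0], [1], [2], [3]
  1-simplices (6): [0,1], [0,2], [0,3], [1,2], [1,3], [2,3]
  2-simplices (4): [0,1,2], [0,1,3], [0,2,3], [1,2,3]

Hence C_0 ≅ Z^4, C_1 ≅ Z^6, C_2 ≅ Z^4.

∂_1: C_1 → C_0 is given by ∂[p,q] = [q] − [p]. For instance
  ∂[1,2] = [2] − [1].
The 4×6 boundary matrix has rank 3 and Smith normal form diag(1,1,1).

∂_2: C_2 → C_1 acts by ∂[p,q,r] = [q,r] − [p,r] + [p,q]. For instance
  ∂[0,2,3] = [2,3] − [0,3] + [0,2],
  ∂[0,1,3] = [1,3] − [0,3] + [0,1].
The resulting 6×4 matrix has rank 3, and its Smith normal form has invariant factors (1,1,1).

Computing H_k = (kernel of ∂_k) / (image of ∂_{k+1}):

  H_0: rank C_0 − rank ∂_1 = 4 − 3 = 1, and the invariant factors of ∂_1 are all 1, so H_0 = Z.
  H_1: rank ker ∂_1 − rank ∂_2 = (6 − 3) − 3 = 0, and the invariant factors of ∂_2 are all 1, so H_1 = 0.
  H_2: rank ker ∂_2 − rank ∂_3 = (4 − 3) − 0 = 1, and there is no ∂_3, so H_2 = Z.

(K is a triangulation of the 2-sphere S^2.)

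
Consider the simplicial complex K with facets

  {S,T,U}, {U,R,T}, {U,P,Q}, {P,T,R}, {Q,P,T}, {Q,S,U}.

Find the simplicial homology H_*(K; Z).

H_0 ≅ Z,  H_1 ≅ Z,  H_2 = 0.

Take the total order P < Q < R < S < T < U on the vertex set. Then K (dimension 2) consists of the simplices:

  0-simplices (6): P, Q, R, S, T, U
  1-simplices (12): PQ, PR, PT, PU, QS, QT, QU, RT, RU, ST, SU, TU
  2-simplices (6): PQT, PQU, PRT, QSU, RTU, STU

so the chain groups are C_0 ≅ Z^6, C_1 ≅ Z^12, C_2 ≅ Z^6.

Boundary ∂_1: C_1 → C_0 maps an edge to its endpoints' difference, ∂[p,q] = q − p.
This gives a 6×12 integer matrix of rank 5; reducing to Smith normal form yields diagonal entries (1,1,1,1,1).

∂_2: C_2 → C_1 acts by ∂[p,q,r] = [q,r] − [p,r] + [p,q]. For instance
  ∂RTU = TU − RU + RT,
  ∂STU = TU − SU + ST.
The resulting 12×6 matrix has rank 6, and its Smith normal form has invariant factors (1,1,1,1,1,1).

Computing H_k = (kernel of ∂_k) / (image of ∂_{k+1}):

  H_0: rank C_0 − rank ∂_1 = 6 − 5 = 1, and the invariant factors of ∂_1 are all 1, so H_0 = Z.
  H_1: rank ker ∂_1 − rank ∂_2 = (12 − 5) − 6 = 1, and the invariant factors of ∂_2 are all 1, so H_1 = Z.
  H_2: rank ker ∂_2 − rank ∂_3 = (6 − 6) − 0 = 0, and there is no ∂_3, so H_2 = 0.

As a check, the Euler characteristic is 6 − 12 + 6 = 0, which agrees with 1 − 1 + 0 = 0.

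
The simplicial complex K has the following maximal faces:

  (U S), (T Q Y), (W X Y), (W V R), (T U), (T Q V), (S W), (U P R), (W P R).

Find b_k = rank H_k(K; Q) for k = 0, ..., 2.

Order the vertices as P < Q < R < S < T < U < V < W < X < Y. Listing each simplex with vertices in this order, K has dimension 2 with simplices:

  0-simplices (10): P, Q, R, S, T, U, V, W, X, Y
  1-simplices (18): PR, PU, PW, QT, QV, QY, RU, RV, RW, SU, SW, TU, TV, TY, VW, WX, WY, XY
  2-simplices (6): PRU, PRW, QTV, QTY, RVW, WXY

so the chain groups are C_0 ≅ Z^10, C_1 ≅ Z^18, C_2 ≅ Z^6.

The boundary map ∂_1: C_1 → C_0 maps an edge to its endpoints' difference, ∂[p,q] = q − p.
As a 10×18 matrix over Z this has rank 9, with invariant factors (1,1,1,1,1,1,1,1,1).

Boundary ∂_2: C_2 → C_1 maps a triangle to the signed sum of its edges. For instance
  ∂PRU = RU − PU + PR,
  ∂PRW = RW − PW + PR.
The resulting 18×6 matrix has rank 6, and its Smith normal form has invariant factors (1,1,1,1,1,1).

Computing H_k = (kernel of ∂_k) / (image of ∂_{k+1}):

  H_0: rank C_0 − rank ∂_1 = 10 − 9 = 1, and the invariant factors of ∂_1 are all 1, so H_0 ≅ Z.
  H_1: rank ker ∂_1 − rank ∂_2 = (18 − 9) − 6 = 3, and the invariant factors of ∂_2 are all 1, so H_1 ≅ Z^3.
  H_2: rank ker ∂_2 − rank ∂_3 = (6 − 6) − 0 = 0, and there is no ∂_3, so H_2 ≅ 0.

As a check, the Euler characteristic is 10 − 18 + 6 = -2, which agrees with 1 − 3 + 0 = -2.

Hence the Betti numbers are b_0 = 1, b_1 = 3, b_2 = 0.

b_0 = 1, b_1 = 3, b_2 = 0.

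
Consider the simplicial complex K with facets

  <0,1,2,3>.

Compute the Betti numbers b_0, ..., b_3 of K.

K has 4 vertices, 6 edges, 4 triangles, 1 3-simplex.
rank ∂_0 = 0, rank ∂_1 = 3 ⇒ b_0 = 4 − 0 − 3 = 1; all invariant factors of ∂_1 are 1 so no torsion. So H_0 ≅ Z.
rank ∂_1 = 3, rank ∂_2 = 3 ⇒ b_1 = 6 − 3 − 3 = 0; all invariant factors of ∂_2 are 1 so no torsion. So H_1 ≅ 0.
rank ∂_2 = 3, rank ∂_3 = 1 ⇒ b_2 = 4 − 3 − 1 = 0; all invariant factors of ∂_3 are 1 so no torsion. So H_2 ≅ 0.
rank ∂_3 = 1, rank ∂_4 = 0 ⇒ b_3 = 1 − 1 − 0 = 0. So H_3 ≅ 0.

b_0 = 1, b_1 = 0, b_2 = 0, b_3 = 0.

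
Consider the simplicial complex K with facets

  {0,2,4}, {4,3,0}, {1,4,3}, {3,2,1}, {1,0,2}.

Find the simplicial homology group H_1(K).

H_1 ≅ Z.

We work with the vertex ordering 0 < 1 < 2 < 3 < 4. The simplices of K, each written with vertices in increasing order, are:

  0-simplices (5): [0], [1], [2], [3], [4]
  1-simplices (10): [0,1], [0,2], [0,3], [0,4], [1,2], [1,3], [1,4], [2,3], [2,4], [3,4]
  2-simplices (5): [0,1,2], [0,2,4], [0,3,4], [1,2,3], [1,3,4]

giving chain groups C_0 ≅ Z^5, C_1 ≅ Z^10, C_2 ≅ Z^5.

∂_1: C_1 → C_0 maps an edge to its endpoints' difference, ∂[p,q] = q − p.
As a 5×10 matrix over Z this has rank 4, with invariant factors (1,1,1,1).

Boundary ∂_2: C_2 → C_1 acts by ∂[p,q,r] = [q,r] − [p,r] + [p,q]. For instance
  ∂[1,2,3] = [2,3] − [1,3] + [1,2],
  ∂[0,3,4] = [3,4] − [0,4] + [0,3].
The 10×5 boundary matrix has rank 5 and Smith normal form diag(1,1,1,1,1).

Now H_k = ker ∂_k / im ∂_{k+1}, so:

  H_1: rank ker ∂_1 − rank ∂_2 = (10 − 4) − 5 = 1, and the invariant factors of ∂_2 are all 1, so H_1 ≅ Z.

(K is a triangulation of the Möbius band.)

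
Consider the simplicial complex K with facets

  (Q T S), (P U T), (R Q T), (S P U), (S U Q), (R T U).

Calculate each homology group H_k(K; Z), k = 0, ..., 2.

H_0 = Z,  H_1 = Z,  H_2 = 0.

We work with the vertex ordering P < Q < R < S < T < U. The simplices of K, each written with vertices in increasing order, are:

  0-simplices (6): P, Q, R, S, T, U
  1-simplices (12): PS, PT, PU, QR, QS, QT, QU, RT, RU, ST, SU, TU
  2-simplices (6): PSU, PTU, QRT, QST, QSU, RTU

so the chain groups are C_0 ≅ Z^6, C_1 ≅ Z^12, C_2 ≅ Z^6.

∂_1: C_1 → C_0 maps an edge to its endpoints' difference, ∂[p,q] = q − p. For instance
  ∂QT = T − Q.
As a 6×12 matrix over Z this has rank 5, with invariant factors (1,1,1,1,1).

The boundary map ∂_2: C_2 → C_1 maps a triangle to the signed sum of its edges. For instance
  ∂QST = ST − QT + QS,
  ∂QRT = RT − QT + QR.
The resulting 12×6 matrix has rank 6, and its Smith normal form has invariant factors (1,1,1,1,1,1).

Now H_k = ker ∂_k / im ∂_{k+1}, so:

  H_0: rank C_0 − rank ∂_1 = 6 − 5 = 1, and the invariant factors of ∂_1 are all 1, so H_0 ≅ Z.
  H_1: rank ker ∂_1 − rank ∂_2 = (12 − 5) − 6 = 1, and the invariant factors of ∂_2 are all 1, so H_1 ≅ Z.
  H_2: rank ker ∂_2 − rank ∂_3 = (6 − 6) − 0 = 0, and there is no ∂_3, so H_2 ≅ 0.

(K is a triangulation of the cylinder S^1 x I.)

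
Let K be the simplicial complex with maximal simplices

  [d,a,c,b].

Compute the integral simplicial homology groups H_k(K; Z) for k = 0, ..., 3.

H_0 = Z,  H_1 = 0,  H_2 = 0,  H_3 = 0.

Take the total order a < b < c < d on the vertex set. Then K (dimension 3) consists of the simplices:

  0-simplices (4): a, b, c, d
  1-simplices (6): ab, ac, ad, bc, bd, cd
  2-simplices (4): abc, abd, acd, bcd
  3-simplices (1): abcd

Hence C_0 ≅ Z^4, C_1 ≅ Z^6, C_2 ≅ Z^4, C_3 ≅ Z^1.

∂_1: C_1 → C_0 sends each edge [p,q] (with p < q) to q − p. For instance
  ∂ab = b − a.
The 4×6 boundary matrix has rank 3 and Smith normal form diag(1,1,1).

The boundary map ∂_2: C_2 → C_1 acts by ∂[p,q,r] = [q,r] − [p,r] + [p,q]. For instance
  ∂bcd = cd − bd + bc,
  ∂abd = bd − ad + ab.
As a 6×4 matrix over Z this has rank 3, with invariant factors (1,1,1).

The boundary map ∂_3: C_3 → C_2 sends each 3-simplex σ to the alternating sum Σ_i (−1)^i (σ with its i-th vertex removed). For instance
  ∂abcd = bcd − acd + abd − abc.
As a 4×1 matrix over Z this has rank 1, with invariant factors (1).

Reading off H_k = ker ∂_k / im ∂_{k+1}:

  H_0: rank C_0 − rank ∂_1 = 4 − 3 = 1, and the invariant factors of ∂_1 are all 1, so H_0 = Z.
  H_1: rank ker ∂_1 − rank ∂_2 = (6 − 3) − 3 = 0, and the invariant factors of ∂_2 are all 1, so H_1 = 0.
  H_2: rank ker ∂_2 − rank ∂_3 = (4 − 3) − 1 = 0, and the invariant factors of ∂_3 are all 1, so H_2 = 0.
  H_3: rank ker ∂_3 − rank ∂_4 = (1 − 1) − 0 = 0, and there is no ∂_4, so H_3 = 0.

As a check, the Euler characteristic is 4 − 6 + 4 − 1 = 1, which agrees with 1 − 0 + 0 − 0 = 1.
(K is a triangulation of the 3-simplex.)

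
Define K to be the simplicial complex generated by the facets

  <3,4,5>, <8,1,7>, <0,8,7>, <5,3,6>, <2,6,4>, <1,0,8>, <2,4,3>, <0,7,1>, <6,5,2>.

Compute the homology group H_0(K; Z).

H_0 = Z^2.

Take the total order 0 < 1 < 2 < 3 < 4 < 5 < 6 < 7 < 8 on the vertex set. Then K (dimension 2) consists of the simplices:

  0-simplices (9): [0], [1], [2], [3], [4], [5], [6], [7], [8]
  1-simplices (16): [0,1], [0,7], [0,8], [1,7], [1,8], [2,3], [2,4], [2,5], [2,6], [3,4], [3,5], [3,6], [4,5], [4,6], [5,6], [7,8]
  2-simplices (9): [0,1,7], [0,1,8], [0,7,8], [1,7,8], [2,3,4], [2,4,6], [2,5,6], [3,4,5], [3,5,6]

Hence C_0 ≅ Z^9, C_1 ≅ Z^16, C_2 ≅ Z^9.

∂_1: C_1 → C_0 sends each edge [p,q] (with p < q) to q − p. For instance
  ∂[3,5] = [5] − [3].
As a 9×16 matrix over Z this has rank 7, with invariant factors (1,1,1,1,1,1,1).

∂_2: C_2 → C_1 acts by ∂[p,q,r] = [q,r] − [p,r] + [p,q]. For instance
  ∂[0,1,7] = [1,7] − [0,7] + [0,1],
  ∂[0,7,8] = [7,8] − [0,8] + [0,7].
The resulting 16×9 matrix has rank 8, and its Smith normal form has invariant factors (1,1,1,1,1,1,1,1).

Now H_k = ker ∂_k / im ∂_{k+1}, so:

  H_0: rank C_0 − rank ∂_1 = 9 − 7 = 2, and the invariant factors of ∂_1 are all 1, so H_0 ≅ Z^2.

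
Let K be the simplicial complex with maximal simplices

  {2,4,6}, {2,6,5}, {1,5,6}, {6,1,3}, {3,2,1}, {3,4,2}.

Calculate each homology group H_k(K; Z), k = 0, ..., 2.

We work with the vertex ordering 1 < 2 < 3 < 4 < 5 < 6. The simplices of K, each written with vertices in increasing order, are:

  0-simplices (6): [1], [2], [3], [4], [5], [6]
  1-simplices (12): [1,2], [1,3], [1,5], [1,6], [2,3], [2,4], [2,5], [2,6], [3,4], [3,6], [4,6], [5,6]
  2-simplices (6): [1,2,3], [1,3,6], [1,5,6], [2,3,4], [2,4,6], [2,5,6]

giving chain groups C_0 ≅ Z^6, C_1 ≅ Z^12, C_2 ≅ Z^6.

The boundary map ∂_1: C_1 → C_0 sends each edge [p,q] (with p < q) to q − p. For instance
  ∂[3,4] = [4] − [3].
This gives a 6×12 integer matrix of rank 5; reducing to Smith normal form yields diagonal entries (1,1,1,1,1).

Boundary ∂_2: C_2 → C_1 maps a triangle to the signed sum of its edges. For instance
  ∂[2,3,4] = [3,4] − [2,4] + [2,3],
  ∂[1,5,6] = [5,6] − [1,6] + [1,5].
As a 12×6 matrix over Z this has rank 6, with invariant factors (1,1,1,1,1,1).

Reading off H_k = ker ∂_k / im ∂_{k+1}:

  H_0: rank C_0 − rank ∂_1 = 6 − 5 = 1, and the invariant factors of ∂_1 are all 1, so H_0 ≅ Z.
  H_1: rank ker ∂_1 − rank ∂_2 = (12 − 5) − 6 = 1, and the invariant factors of ∂_2 are all 1, so H_1 ≅ Z.
  H_2: rank ker ∂_2 − rank ∂_3 = (6 − 6) − 0 = 0, and there is no ∂_3, so H_2 ≅ 0.

As a check, the Euler characteristic is 6 − 12 + 6 = 0, which agrees with 1 − 1 + 0 = 0.

H_0 ≅ Z,  H_1 ≅ Z,  H_2 = 0.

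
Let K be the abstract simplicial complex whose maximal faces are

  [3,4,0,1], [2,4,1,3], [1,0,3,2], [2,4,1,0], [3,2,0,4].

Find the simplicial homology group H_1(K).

H_1 ≅ 0.

Take the total order 0 < 1 < 2 < 3 < 4 on the vertex set. Then K (dimension 3) consists of the simplices:

  0-simplices (5): [0], [1], [2], [3], [4]
  1-simplices (10): [0,1], [0,2], [0,3], [0,4], [1,2], [1,3], [1,4], [2,3], [2,4], [3,4]
  2-simplices (10): [0,1,2], [0,1,3], [0,1,4], [0,2,3], [0,2,4], [0,3,4], [1,2,3], [1,2,4], [1,3,4], [2,3,4]
  3-simplices (5): [0,1,2,3], [0,1,2,4], [0,1,3,4], [0,2,3,4], [1,2,3,4]

so the chain groups are C_0 ≅ Z^5, C_1 ≅ Z^10, C_2 ≅ Z^10, C_3 ≅ Z^5.

The boundary map ∂_1: C_1 → C_0 maps an edge to its endpoints' difference, ∂[p,q] = q − p. For instance
  ∂[2,4] = [4] − [2].
The 5×10 boundary matrix has rank 4 and Smith normal form diag(1,1,1,1).

Boundary ∂_2: C_2 → C_1 acts by ∂[p,q,r] = [q,r] − [p,r] + [p,q]. For instance
  ∂[0,2,3] = [2,3] − [0,3] + [0,2],
  ∂[0,2,4] = [2,4] − [0,4] + [0,2].
As a 10×10 matrix over Z this has rank 6, with invariant factors (1,1,1,1,1,1).

∂_3: C_3 → C_2 sends each 3-simplex σ to the alternating sum Σ_i (−1)^i (σ with its i-th vertex removed). For instance
  ∂[0,2,3,4] = [2,3,4] − [0,3,4] + [0,2,4] − [0,2,3],
  ∂[0,1,3,4] = [1,3,4] − [0,3,4] + [0,1,4] − [0,1,3].
This gives a 10×5 integer matrix of rank 4; reducing to Smith normal form yields diagonal entries (1,1,1,1).

Reading off H_k = ker ∂_k / im ∂_{k+1}:

  H_1: rank ker ∂_1 − rank ∂_2 = (10 − 4) − 6 = 0, and the invariant factors of ∂_2 are all 1, so H_1 ≅ 0.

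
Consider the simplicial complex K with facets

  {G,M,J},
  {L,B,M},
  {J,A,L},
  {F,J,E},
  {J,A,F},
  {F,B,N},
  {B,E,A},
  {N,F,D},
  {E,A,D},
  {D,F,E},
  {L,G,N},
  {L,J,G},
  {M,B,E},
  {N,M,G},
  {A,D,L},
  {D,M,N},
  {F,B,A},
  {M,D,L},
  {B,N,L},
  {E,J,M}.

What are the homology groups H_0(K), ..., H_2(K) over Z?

H_0 ≅ Z,  H_1 ≅ Z ⊕ Z/2,  H_2 = 0.

Take the total order A < B < D < E < F < G < J < L < M < N on the vertex set. Then K (dimension 2) consists of the simplices:

  0-simplices (10): A, B, D, E, F, G, J, L, M, N
  1-simplices (30): AB, AD, AE, AF, AJ, AL, BE, BF, BL, BM, BN, DE, DF, DL, DM, DN, EF, EJ, EM, FJ, FN, GJ, GL, GM, GN, JL, JM, LM, LN, MN
  2-simplices (20): ABE, ABF, ADE, ADL, AFJ, AJL, BEM, BFN, BLM, BLN, DEF, DFN, DLM, DMN, EFJ, EJM, GJL, GJM, GLN, GMN

Hence C_0 ≅ Z^10, C_1 ≅ Z^30, C_2 ≅ Z^20.

∂_1: C_1 → C_0 maps an edge to its endpoints' difference, ∂[p,q] = q − p. For instance
  ∂AB = B − A.
As a 10×30 matrix over Z this has rank 9, with invariant factors (1,1,1,1,1,1,1,1,1).

∂_2: C_2 → C_1 acts by ∂[p,q,r] = [q,r] − [p,r] + [p,q]. For instance
  ∂GJM = JM − GM + GJ,
  ∂EFJ = FJ − EJ + EF.
As a 30×20 matrix over Z this has rank 20, with invariant factors (1,1,1,1,1,1,1,1,1,1,1,1,1,1,1,1,1,1,1,2).

Computing H_k = (kernel of ∂_k) / (image of ∂_{k+1}):

  H_0: rank C_0 − rank ∂_1 = 10 − 9 = 1, and the invariant factors of ∂_1 are all 1, so H_0 ≅ Z.
  H_1: rank ker ∂_1 − rank ∂_2 = (30 − 9) − 20 = 1, and ∂_2 has invariant factor 2 > 1, so H_1 ≅ Z ⊕ Z/2.
  H_2: rank ker ∂_2 − rank ∂_3 = (20 − 20) − 0 = 0, and there is no ∂_3, so H_2 ≅ 0.

(K is a triangulation of the Klein bottle.)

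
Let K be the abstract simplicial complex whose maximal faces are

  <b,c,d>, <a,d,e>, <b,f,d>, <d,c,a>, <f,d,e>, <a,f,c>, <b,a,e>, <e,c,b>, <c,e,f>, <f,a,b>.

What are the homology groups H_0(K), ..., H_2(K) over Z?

H_0 = Z,  H_1 = Z/2,  H_2 = 0.

Order the vertices as a < b < c < d < e < f. Listing each simplex with vertices in this order, K has dimension 2 with simplices:

  0-simplices (6): a, b, c, d, e, f
  1-simplices (15): ab, ac, ad, ae, af, bc, bd, be, bf, cd, ce, cf, de, df, ef
  2-simplices (10): abe, abf, acd, acf, ade, bcd, bce, bdf, cef, def

so the chain groups are C_0 ≅ Z^6, C_1 ≅ Z^15, C_2 ≅ Z^10.

The boundary map ∂_1: C_1 → C_0 is given by ∂[p,q] = [q] − [p]. For instance
  ∂de = e − d.
This gives a 6×15 integer matrix of rank 5; reducing to Smith normal form yields diagonal entries (1,1,1,1,1).

Boundary ∂_2: C_2 → C_1 maps a triangle to the signed sum of its edges. For instance
  ∂acd = cd − ad + ac,
  ∂def = ef − df + de.
The 15×10 boundary matrix has rank 10 and Smith normal form diag(1,1,1,1,1,1,1,1,1,2).

Reading off H_k = ker ∂_k / im ∂_{k+1}:

  H_0: rank C_0 − rank ∂_1 = 6 − 5 = 1, and the invariant factors of ∂_1 are all 1, so H_0 = Z.
  H_1: rank ker ∂_1 − rank ∂_2 = (15 − 5) − 10 = 0, and ∂_2 has invariant factor 2 > 1, so H_1 = Z/2.
  H_2: rank ker ∂_2 − rank ∂_3 = (10 − 10) − 0 = 0, and there is no ∂_3, so H_2 = 0.

(K is a triangulation of the real projective plane RP^2.)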